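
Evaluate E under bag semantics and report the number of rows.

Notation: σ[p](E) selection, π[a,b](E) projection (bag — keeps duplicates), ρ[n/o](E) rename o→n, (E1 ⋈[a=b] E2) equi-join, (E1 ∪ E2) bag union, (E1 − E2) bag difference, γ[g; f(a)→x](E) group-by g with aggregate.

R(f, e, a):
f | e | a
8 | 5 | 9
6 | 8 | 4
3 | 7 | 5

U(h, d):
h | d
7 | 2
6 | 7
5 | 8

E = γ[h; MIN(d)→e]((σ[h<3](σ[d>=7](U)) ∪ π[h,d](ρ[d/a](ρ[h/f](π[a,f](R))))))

Stepwise |·|:
  U → 3
  σ[d>=7](U) → 2
  σ[h<3](σ[d>=7](U)) → 0
  R → 3
  π[a,f](R) → 3
  ρ[h/f](π[a,f](R)) → 3
  ρ[d/a](ρ[h/f](π[a,f](R))) → 3
  π[h,d](ρ[d/a](ρ[h/f](π[a,f](R)))) → 3
  (σ[h<3](σ[d>=7](U)) ∪ π[h,d](ρ[d/a](ρ[h/f](π[a,f](R))))) → 3
  γ[h; MIN(d)→e]((σ[h<3](σ[d>=7](U)) ∪ π[h,d](ρ[d/a](ρ[h/f](π[a,f](R)))))) → 3

|E| = 3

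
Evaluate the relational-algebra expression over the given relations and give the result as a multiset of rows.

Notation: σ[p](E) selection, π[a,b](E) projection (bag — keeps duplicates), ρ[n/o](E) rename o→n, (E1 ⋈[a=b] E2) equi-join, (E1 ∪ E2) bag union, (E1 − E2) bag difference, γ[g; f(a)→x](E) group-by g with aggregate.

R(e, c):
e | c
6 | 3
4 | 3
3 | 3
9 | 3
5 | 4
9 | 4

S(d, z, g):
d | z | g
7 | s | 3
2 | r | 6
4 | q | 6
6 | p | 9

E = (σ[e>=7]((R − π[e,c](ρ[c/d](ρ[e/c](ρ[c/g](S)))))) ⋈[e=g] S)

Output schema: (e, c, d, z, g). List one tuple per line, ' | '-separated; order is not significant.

Per-node cardinality:
  R → 6
  S → 4
  ρ[c/g](S) → 4
  ρ[e/c](ρ[c/g](S)) → 4
  ρ[c/d](ρ[e/c](ρ[c/g](S))) → 4
  π[e,c](ρ[c/d](ρ[e/c](ρ[c/g](S)))) → 4
  (R − π[e,c](ρ[c/d](ρ[e/c](ρ[c/g](S))))) → 6
  σ[e>=7]((R − π[e,c](ρ[c/d](ρ[e/c](ρ[c/g](S)))))) → 2
  S → 4
  (σ[e>=7]((R − π[e,c](ρ[c/d](ρ[e/c](ρ[c/g](S)))))) ⋈[e=g] S) → 2

== RESULT ==
e | c | d | z | g
9 | 3 | 6 | p | 9
9 | 4 | 6 | p | 9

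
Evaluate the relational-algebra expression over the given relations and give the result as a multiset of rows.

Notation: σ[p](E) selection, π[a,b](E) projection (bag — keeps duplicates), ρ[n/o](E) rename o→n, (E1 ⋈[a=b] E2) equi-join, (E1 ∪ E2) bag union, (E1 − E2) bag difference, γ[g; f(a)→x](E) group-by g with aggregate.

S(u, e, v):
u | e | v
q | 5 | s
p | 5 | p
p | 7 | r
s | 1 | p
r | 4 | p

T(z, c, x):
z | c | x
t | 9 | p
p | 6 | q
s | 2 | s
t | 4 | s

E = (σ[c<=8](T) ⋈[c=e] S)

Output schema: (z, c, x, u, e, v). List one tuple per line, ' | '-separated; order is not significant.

Stepwise |·|:
  T → 4
  σ[c<=8](T) → 3
  S → 5
  (σ[c<=8](T) ⋈[c=e] S) → 1

== RESULT ==
z | c | x | u | e | v
t | 4 | s | r | 4 | p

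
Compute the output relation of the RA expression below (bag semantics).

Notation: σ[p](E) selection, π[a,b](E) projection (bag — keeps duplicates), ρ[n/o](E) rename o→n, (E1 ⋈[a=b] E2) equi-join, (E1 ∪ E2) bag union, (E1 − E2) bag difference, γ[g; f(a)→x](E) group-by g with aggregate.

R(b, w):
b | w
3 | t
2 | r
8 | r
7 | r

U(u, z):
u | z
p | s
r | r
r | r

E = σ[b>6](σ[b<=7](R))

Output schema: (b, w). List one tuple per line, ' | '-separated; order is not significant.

Subexpression sizes:
  R → 4
  σ[b<=7](R) → 3
  σ[b>6](σ[b<=7](R)) → 1

== RESULT ==
b | w
7 | r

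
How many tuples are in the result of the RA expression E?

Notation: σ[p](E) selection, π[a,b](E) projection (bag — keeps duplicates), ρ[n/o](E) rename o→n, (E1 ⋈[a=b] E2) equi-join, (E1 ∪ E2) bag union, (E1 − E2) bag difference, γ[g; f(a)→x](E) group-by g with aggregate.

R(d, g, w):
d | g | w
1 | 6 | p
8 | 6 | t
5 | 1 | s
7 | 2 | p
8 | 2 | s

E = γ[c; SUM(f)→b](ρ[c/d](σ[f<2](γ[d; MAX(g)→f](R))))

Row counts bottom-up:
  R → 5
  γ[d; MAX(g)→f](R) → 4
  σ[f<2](γ[d; MAX(g)→f](R)) → 1
  ρ[c/d](σ[f<2](γ[d; MAX(g)→f](R))) → 1
  γ[c; SUM(f)→b](ρ[c/d](σ[f<2](γ[d; MAX(g)→f](R)))) → 1

|E| = 1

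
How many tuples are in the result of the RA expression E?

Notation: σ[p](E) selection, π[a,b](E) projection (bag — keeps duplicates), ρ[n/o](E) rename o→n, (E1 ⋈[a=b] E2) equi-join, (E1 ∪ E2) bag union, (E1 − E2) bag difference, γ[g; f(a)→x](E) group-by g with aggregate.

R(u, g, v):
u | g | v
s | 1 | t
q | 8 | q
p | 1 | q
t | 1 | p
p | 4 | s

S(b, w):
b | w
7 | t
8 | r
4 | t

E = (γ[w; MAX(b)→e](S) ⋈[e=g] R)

Row counts bottom-up:
  S → 3
  γ[w; MAX(b)→e](S) → 2
  R → 5
  (γ[w; MAX(b)→e](S) ⋈[e=g] R) → 1

|E| = 1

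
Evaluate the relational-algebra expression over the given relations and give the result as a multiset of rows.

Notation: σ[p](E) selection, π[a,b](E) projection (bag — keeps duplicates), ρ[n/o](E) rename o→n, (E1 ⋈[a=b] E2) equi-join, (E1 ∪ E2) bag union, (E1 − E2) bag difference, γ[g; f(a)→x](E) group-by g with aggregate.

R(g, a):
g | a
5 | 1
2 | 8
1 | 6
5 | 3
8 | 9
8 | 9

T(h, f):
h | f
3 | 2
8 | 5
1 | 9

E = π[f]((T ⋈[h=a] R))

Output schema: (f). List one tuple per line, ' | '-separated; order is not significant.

Stepwise |·|:
  T → 3
  R → 6
  (T ⋈[h=a] R) → 3
  π[f]((T ⋈[h=a] R)) → 3

== RESULT ==
f
2
5
9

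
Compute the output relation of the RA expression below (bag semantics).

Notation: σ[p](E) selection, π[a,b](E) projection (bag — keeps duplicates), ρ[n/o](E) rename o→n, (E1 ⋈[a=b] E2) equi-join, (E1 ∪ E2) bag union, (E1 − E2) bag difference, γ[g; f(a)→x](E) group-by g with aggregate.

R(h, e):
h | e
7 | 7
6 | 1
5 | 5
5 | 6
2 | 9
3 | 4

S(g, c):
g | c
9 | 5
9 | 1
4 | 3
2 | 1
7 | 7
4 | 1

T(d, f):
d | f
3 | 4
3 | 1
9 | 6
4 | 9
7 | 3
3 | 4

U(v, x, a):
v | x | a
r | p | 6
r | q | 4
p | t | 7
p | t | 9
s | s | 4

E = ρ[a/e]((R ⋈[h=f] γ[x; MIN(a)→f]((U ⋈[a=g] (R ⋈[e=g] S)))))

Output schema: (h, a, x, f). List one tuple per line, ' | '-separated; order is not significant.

Row counts bottom-up:
  R → 6
  U → 5
  R → 6
  S → 6
  (R ⋈[e=g] S) → 5
  (U ⋈[a=g] (R ⋈[e=g] S)) → 7
  γ[x; MIN(a)→f]((U ⋈[a=g] (R ⋈[e=g] S))) → 3
  (R ⋈[h=f] γ[x; MIN(a)→f]((U ⋈[a=g] (R ⋈[e=g] S)))) → 1
  ρ[a/e]((R ⋈[h=f] γ[x; MIN(a)→f]((U ⋈[a=g] (R ⋈[e=g] S))))) → 1

== RESULT ==
h | a | x | f
7 | 7 | t | 7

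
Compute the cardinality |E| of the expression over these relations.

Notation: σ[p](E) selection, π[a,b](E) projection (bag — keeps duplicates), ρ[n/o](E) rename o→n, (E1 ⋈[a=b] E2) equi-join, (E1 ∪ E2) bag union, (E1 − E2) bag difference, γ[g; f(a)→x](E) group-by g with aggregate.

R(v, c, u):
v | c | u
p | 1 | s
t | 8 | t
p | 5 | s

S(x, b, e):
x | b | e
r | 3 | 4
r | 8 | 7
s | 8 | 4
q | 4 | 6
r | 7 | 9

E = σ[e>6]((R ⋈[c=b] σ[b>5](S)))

Row counts bottom-up:
  R → 3
  S → 5
  σ[b>5](S) → 3
  (R ⋈[c=b] σ[b>5](S)) → 2
  σ[e>6]((R ⋈[c=b] σ[b>5](S))) → 1

|E| = 1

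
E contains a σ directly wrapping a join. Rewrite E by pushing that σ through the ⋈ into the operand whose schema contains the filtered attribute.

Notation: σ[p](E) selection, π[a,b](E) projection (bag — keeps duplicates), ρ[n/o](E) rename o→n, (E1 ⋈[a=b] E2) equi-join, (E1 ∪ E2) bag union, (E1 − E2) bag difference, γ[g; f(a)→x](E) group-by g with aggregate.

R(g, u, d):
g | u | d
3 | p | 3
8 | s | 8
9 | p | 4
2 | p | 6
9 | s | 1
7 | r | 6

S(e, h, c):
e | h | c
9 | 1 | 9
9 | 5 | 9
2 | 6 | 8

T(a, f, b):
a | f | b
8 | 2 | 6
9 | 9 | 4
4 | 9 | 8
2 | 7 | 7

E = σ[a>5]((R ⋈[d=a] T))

σ filters on a, owned by the right side.
E' = (R ⋈[d=a] σ[a>5](T))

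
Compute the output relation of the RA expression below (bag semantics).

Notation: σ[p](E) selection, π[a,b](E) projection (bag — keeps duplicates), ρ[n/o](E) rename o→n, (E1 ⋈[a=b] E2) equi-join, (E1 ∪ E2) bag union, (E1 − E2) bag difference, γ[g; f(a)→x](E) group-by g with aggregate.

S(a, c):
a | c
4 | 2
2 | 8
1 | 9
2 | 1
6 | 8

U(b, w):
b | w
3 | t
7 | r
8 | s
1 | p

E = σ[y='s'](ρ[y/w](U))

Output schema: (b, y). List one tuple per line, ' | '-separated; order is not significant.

Stepwise |·|:
  U → 4
  ρ[y/w](U) → 4
  σ[y='s'](ρ[y/w](U)) → 1

== RESULT ==
b | y
8 | s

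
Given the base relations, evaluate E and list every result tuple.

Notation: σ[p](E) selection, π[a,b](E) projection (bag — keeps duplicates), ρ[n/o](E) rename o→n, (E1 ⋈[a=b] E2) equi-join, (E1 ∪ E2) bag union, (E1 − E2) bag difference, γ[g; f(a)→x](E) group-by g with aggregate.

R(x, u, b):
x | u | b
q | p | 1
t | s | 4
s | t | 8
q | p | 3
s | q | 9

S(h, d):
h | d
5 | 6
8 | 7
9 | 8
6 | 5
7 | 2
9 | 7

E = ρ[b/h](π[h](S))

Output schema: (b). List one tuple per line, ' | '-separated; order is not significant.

Row counts bottom-up:
  S → 6
  π[h](S) → 6
  ρ[b/h](π[h](S)) → 6

== RESULT ==
b
5
6
7
8
9
9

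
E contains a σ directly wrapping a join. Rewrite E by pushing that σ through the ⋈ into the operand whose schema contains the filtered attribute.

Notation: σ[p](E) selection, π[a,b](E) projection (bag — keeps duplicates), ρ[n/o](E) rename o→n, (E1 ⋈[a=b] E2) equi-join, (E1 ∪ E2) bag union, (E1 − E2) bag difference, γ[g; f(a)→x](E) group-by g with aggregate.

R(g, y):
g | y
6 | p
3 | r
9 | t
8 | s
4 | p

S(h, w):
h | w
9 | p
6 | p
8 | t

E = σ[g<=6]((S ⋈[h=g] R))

σ filters on g, owned by the right side.
E' = (S ⋈[h=g] σ[g<=6](R))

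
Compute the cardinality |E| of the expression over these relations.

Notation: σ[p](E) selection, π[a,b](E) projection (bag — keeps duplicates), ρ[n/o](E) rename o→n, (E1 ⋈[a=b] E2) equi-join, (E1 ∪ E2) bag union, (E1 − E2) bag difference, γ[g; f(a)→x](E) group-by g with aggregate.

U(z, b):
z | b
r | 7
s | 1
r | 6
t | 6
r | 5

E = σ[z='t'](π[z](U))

Per-node cardinality:
  U → 5
  π[z](U) → 5
  σ[z='t'](π[z](U)) → 1

|E| = 1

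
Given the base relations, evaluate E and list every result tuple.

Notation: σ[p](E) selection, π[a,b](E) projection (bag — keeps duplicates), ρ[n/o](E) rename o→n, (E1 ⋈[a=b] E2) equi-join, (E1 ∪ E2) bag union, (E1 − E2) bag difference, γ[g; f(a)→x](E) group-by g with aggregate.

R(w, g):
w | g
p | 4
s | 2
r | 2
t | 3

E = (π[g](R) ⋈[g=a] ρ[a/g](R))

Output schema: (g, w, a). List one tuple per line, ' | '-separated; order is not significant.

Per-node cardinality:
  R → 4
  π[g](R) → 4
  R → 4
  ρ[a/g](R) → 4
  (π[g](R) ⋈[g=a] ρ[a/g](R)) → 6

== RESULT ==
g | w | a
2 | r | 2
2 | r | 2
2 | s | 2
2 | s | 2
3 | t | 3
4 | p | 4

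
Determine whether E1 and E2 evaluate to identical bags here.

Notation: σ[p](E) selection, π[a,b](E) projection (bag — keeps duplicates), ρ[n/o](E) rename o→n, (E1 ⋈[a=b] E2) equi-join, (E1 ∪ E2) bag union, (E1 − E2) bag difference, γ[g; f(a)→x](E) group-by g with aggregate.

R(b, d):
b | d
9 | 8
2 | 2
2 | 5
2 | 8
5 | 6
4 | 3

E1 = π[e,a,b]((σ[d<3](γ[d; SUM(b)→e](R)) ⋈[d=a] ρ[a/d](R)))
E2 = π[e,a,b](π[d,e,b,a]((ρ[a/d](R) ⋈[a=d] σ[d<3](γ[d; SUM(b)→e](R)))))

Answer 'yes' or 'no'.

E1 row counts bottom-up:
  R → 6
  γ[d; SUM(b)→e](R) → 5
  σ[d<3](γ[d; SUM(b)→e](R)) → 1
  R → 6
  ρ[a/d](R) → 6
  (σ[d<3](γ[d; SUM(b)→e](R)) ⋈[d=a] ρ[a/d](R)) → 1
  π[e,a,b]((σ[d<3](γ[d; SUM(b)→e](R)) ⋈[d=a] ρ[a/d](R))) → 1
E2 row counts bottom-up:
  R → 6
  ρ[a/d](R) → 6
  R → 6
  γ[d; SUM(b)→e](R) → 5
  σ[d<3](γ[d; SUM(b)→e](R)) → 1
  (ρ[a/d](R) ⋈[a=d] σ[d<3](γ[d; SUM(b)→e](R))) → 1
  π[d,e,b,a]((ρ[a/d](R) ⋈[a=d] σ[d<3](γ[d; SUM(b)→e](R)))) → 1
  π[e,a,b](π[d,e,b,a]((ρ[a/d](R) ⋈[a=d] σ[d<3](γ[d; SUM(b)→e](R))))) → 1

E1 and E2 produce the same multiset:
e | a | b
2 | 2 | 2

yes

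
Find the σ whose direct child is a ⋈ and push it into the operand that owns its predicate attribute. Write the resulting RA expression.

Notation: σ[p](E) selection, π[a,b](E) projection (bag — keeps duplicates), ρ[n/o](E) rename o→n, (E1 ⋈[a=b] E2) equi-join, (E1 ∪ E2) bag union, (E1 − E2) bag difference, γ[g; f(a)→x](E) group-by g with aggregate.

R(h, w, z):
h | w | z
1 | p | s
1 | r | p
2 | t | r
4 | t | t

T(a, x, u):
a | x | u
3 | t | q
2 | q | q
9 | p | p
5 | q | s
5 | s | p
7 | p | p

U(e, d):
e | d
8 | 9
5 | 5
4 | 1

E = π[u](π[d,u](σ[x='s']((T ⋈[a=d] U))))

σ filters on x, owned by the left side.
E' = π[u](π[d,u]((σ[x='s'](T) ⋈[a=d] U)))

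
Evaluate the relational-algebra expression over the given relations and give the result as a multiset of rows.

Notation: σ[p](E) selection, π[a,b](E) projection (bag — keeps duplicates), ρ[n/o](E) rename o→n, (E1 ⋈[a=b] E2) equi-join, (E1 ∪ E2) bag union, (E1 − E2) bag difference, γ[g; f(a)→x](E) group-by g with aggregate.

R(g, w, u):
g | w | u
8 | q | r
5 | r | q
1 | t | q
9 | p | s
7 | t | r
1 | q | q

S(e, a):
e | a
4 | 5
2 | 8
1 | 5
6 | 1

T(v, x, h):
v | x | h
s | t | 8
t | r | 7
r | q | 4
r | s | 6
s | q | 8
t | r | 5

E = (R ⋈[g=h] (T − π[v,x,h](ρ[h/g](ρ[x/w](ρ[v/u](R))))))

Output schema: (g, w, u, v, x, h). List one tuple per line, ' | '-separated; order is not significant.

Stepwise |·|:
  R → 6
  T → 6
  R → 6
  ρ[v/u](R) → 6
  ρ[x/w](ρ[v/u](R)) → 6
  ρ[h/g](ρ[x/w](ρ[v/u](R))) → 6
  π[v,x,h](ρ[h/g](ρ[x/w](ρ[v/u](R)))) → 6
  (T − π[v,x,h](ρ[h/g](ρ[x/w](ρ[v/u](R))))) → 6
  (R ⋈[g=h] (T − π[v,x,h](ρ[h/g](ρ[x/w](ρ[v/u](R)))))) → 4

== RESULT ==
g | w | u | v | x | h
5 | r | q | t | r | 5
7 | t | r | t | r | 7
8 | q | r | s | q | 8
8 | q | r | s | t | 8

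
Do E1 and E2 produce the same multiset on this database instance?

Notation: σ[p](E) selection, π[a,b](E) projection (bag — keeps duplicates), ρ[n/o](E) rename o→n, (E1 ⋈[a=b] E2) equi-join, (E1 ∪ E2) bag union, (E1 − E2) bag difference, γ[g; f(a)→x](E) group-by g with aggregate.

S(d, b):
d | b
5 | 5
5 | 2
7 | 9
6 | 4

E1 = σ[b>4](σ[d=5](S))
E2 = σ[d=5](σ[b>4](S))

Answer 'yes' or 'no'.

E1 row counts bottom-up:
  S → 4
  σ[d=5](S) → 2
  σ[b>4](σ[d=5](S)) → 1
E2 row counts bottom-up:
  S → 4
  σ[b>4](S) → 2
  σ[d=5](σ[b>4](S)) → 1

E1 and E2 produce the same multiset:
d | b
5 | 5

yes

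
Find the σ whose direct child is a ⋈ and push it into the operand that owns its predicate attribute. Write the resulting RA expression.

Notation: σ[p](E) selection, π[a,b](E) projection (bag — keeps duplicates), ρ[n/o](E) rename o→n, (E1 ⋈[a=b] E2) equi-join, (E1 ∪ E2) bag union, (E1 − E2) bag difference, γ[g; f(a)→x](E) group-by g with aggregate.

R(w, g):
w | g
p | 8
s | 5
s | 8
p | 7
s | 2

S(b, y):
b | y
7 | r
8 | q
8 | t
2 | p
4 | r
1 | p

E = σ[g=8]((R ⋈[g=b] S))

σ filters on g, owned by the left side.
E' = (σ[g=8](R) ⋈[g=b] S)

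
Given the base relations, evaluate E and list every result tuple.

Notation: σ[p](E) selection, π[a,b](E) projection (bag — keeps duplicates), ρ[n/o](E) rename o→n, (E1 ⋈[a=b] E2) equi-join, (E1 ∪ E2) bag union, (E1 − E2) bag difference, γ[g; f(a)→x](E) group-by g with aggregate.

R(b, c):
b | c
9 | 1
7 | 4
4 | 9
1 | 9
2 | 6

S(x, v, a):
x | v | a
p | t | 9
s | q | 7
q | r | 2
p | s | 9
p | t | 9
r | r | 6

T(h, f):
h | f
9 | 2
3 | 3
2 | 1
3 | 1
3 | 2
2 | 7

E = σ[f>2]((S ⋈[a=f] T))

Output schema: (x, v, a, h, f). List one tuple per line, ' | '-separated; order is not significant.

Stepwise |·|:
  S → 6
  T → 6
  (S ⋈[a=f] T) → 3
  σ[f>2]((S ⋈[a=f] T)) → 1

== RESULT ==
x | v | a | h | f
s | q | 7 | 2 | 7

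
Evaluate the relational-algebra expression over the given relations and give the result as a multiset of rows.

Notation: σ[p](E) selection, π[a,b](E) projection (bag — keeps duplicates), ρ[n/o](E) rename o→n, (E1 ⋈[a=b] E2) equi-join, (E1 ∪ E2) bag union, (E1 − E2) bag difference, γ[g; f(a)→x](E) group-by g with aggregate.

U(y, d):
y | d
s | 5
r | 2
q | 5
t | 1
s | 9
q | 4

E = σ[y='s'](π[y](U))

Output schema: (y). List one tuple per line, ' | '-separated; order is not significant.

Stepwise |·|:
  U → 6
  π[y](U) → 6
  σ[y='s'](π[y](U)) → 2

== RESULT ==
y
s
s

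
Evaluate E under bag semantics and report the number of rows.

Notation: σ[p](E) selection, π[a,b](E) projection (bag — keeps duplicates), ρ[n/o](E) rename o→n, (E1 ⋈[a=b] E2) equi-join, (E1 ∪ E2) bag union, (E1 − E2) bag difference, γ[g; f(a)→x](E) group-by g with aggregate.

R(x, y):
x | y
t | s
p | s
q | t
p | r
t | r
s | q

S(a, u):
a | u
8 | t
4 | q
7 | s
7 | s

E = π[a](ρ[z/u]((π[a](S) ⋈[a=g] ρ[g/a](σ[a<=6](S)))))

Per-node cardinality:
  S → 4
  π[a](S) → 4
  S → 4
  σ[a<=6](S) → 1
  ρ[g/a](σ[a<=6](S)) → 1
  (π[a](S) ⋈[a=g] ρ[g/a](σ[a<=6](S))) → 1
  ρ[z/u]((π[a](S) ⋈[a=g] ρ[g/a](σ[a<=6](S)))) → 1
  π[a](ρ[z/u]((π[a](S) ⋈[a=g] ρ[g/a](σ[a<=6](S))))) → 1

|E| = 1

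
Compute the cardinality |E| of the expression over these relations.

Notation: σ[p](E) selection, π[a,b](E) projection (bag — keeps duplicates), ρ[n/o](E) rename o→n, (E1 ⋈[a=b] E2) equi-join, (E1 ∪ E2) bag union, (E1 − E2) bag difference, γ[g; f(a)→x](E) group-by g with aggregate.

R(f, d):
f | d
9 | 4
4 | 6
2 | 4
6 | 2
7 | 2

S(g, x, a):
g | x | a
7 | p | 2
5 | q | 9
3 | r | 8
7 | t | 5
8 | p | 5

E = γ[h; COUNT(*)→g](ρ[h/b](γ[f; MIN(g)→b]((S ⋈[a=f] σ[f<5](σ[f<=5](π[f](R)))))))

Stepwise |·|:
  S → 5
  R → 5
  π[f](R) → 5
  σ[f<=5](π[f](R)) → 2
  σ[f<5](σ[f<=5](π[f](R))) → 2
  (S ⋈[a=f] σ[f<5](σ[f<=5](π[f](R)))) → 1
  γ[f; MIN(g)→b]((S ⋈[a=f] σ[f<5](σ[f<=5](π[f](R))))) → 1
  ρ[h/b](γ[f; MIN(g)→b]((S ⋈[a=f] σ[f<5](σ[f<=5](π[f](R)))))) → 1
  γ[h; COUNT(*)→g](ρ[h/b](γ[f; MIN(g)→b]((S ⋈[a=f] σ[f<5](σ[f<=5](π[f](R))))))) → 1

|E| = 1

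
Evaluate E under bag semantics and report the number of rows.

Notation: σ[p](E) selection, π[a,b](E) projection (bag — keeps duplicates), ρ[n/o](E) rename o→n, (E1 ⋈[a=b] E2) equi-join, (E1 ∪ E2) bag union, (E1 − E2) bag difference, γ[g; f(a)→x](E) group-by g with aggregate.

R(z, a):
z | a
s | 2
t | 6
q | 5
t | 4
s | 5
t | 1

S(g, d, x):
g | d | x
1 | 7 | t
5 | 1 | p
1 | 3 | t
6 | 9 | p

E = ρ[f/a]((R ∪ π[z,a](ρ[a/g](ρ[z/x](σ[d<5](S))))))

Row counts bottom-up:
  R → 6
  S → 4
  σ[d<5](S) → 2
  ρ[z/x](σ[d<5](S)) → 2
  ρ[a/g](ρ[z/x](σ[d<5](S))) → 2
  π[z,a](ρ[a/g](ρ[z/x](σ[d<5](S)))) → 2
  (R ∪ π[z,a](ρ[a/g](ρ[z/x](σ[d<5](S))))) → 8
  ρ[f/a]((R ∪ π[z,a](ρ[a/g](ρ[z/x](σ[d<5](S)))))) → 8

|E| = 8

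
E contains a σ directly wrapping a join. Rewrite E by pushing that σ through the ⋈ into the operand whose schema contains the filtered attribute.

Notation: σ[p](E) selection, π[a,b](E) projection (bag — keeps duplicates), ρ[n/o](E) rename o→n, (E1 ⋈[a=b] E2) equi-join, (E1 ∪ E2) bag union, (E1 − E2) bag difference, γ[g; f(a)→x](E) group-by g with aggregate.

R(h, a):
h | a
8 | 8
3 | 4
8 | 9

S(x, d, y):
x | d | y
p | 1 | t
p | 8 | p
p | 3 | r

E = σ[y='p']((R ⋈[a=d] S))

σ filters on y, owned by the right side.
E' = (R ⋈[a=d] σ[y='p'](S))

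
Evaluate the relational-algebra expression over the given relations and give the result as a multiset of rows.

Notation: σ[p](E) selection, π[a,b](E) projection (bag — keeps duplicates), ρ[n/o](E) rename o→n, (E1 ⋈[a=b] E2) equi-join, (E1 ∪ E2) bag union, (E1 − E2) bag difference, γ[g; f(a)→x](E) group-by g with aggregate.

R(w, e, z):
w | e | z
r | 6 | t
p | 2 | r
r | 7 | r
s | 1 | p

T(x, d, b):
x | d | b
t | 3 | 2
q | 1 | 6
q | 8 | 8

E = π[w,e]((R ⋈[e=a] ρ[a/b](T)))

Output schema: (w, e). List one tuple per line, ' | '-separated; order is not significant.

Per-node cardinality:
  R → 4
  T → 3
  ρ[a/b](T) → 3
  (R ⋈[e=a] ρ[a/b](T)) → 2
  π[w,e]((R ⋈[e=a] ρ[a/b](T))) → 2

== RESULT ==
w | e
p | 2
r | 6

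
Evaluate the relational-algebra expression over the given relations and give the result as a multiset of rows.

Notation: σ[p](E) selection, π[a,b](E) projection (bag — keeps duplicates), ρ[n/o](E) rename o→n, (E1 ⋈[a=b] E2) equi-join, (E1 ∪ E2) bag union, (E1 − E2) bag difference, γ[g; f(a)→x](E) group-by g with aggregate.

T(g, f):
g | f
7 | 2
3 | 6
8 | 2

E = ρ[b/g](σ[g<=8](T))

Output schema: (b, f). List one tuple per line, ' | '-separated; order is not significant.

Row counts bottom-up:
  T → 3
  σ[g<=8](T) → 3
  ρ[b/g](σ[g<=8](T)) → 3

== RESULT ==
b | f
3 | 6
7 | 2
8 | 2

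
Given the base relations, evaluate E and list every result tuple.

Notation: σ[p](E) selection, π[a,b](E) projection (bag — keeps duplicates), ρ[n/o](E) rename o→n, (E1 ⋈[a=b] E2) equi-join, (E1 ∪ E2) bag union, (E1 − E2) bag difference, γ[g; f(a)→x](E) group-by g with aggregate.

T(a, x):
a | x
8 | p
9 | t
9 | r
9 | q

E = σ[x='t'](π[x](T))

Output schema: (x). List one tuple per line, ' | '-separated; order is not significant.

Per-node cardinality:
  T → 4
  π[x](T) → 4
  σ[x='t'](π[x](T)) → 1

== RESULT ==
x
t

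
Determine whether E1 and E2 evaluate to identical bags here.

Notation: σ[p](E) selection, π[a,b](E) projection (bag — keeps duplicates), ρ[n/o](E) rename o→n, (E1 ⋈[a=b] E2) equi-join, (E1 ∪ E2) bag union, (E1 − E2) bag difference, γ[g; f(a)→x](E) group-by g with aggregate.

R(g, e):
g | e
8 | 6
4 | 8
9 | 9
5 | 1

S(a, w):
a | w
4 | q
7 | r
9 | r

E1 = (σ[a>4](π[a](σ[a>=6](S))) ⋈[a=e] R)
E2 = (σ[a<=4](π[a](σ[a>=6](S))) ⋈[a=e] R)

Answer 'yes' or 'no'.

E1 row counts bottom-up:
  S → 3
  σ[a>=6](S) → 2
  π[a](σ[a>=6](S)) → 2
  σ[a>4](π[a](σ[a>=6](S))) → 2
  R → 4
  (σ[a>4](π[a](σ[a>=6](S))) ⋈[a=e] R) → 1
E2 row counts bottom-up:
  S → 3
  σ[a>=6](S) → 2
  π[a](σ[a>=6](S)) → 2
  σ[a<=4](π[a](σ[a>=6](S))) → 0
  R → 4
  (σ[a<=4](π[a](σ[a>=6](S))) ⋈[a=e] R) → 0

E1 result:
a | g | e
9 | 9 | 9
E2 result:
a | g | e
(0 rows)
Witness: (9, 9, 9) appears 1× in E1 but 0× in E2.

no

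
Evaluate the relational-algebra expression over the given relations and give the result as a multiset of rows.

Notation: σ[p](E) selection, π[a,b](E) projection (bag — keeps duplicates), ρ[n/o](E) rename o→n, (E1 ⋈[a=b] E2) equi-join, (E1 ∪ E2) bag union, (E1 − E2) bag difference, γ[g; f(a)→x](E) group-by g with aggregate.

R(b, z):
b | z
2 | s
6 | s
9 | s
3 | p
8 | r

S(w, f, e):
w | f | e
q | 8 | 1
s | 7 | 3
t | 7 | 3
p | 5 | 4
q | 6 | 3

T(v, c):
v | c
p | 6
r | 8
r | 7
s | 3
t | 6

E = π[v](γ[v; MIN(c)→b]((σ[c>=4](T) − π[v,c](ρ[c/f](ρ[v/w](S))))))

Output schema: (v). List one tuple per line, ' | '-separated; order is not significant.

Row counts bottom-up:
  T → 5
  σ[c>=4](T) → 4
  S → 5
  ρ[v/w](S) → 5
  ρ[c/f](ρ[v/w](S)) → 5
  π[v,c](ρ[c/f](ρ[v/w](S))) → 5
  (σ[c>=4](T) − π[v,c](ρ[c/f](ρ[v/w](S)))) → 4
  γ[v; MIN(c)→b]((σ[c>=4](T) − π[v,c](ρ[c/f](ρ[v/w](S))))) → 3
  π[v](γ[v; MIN(c)→b]((σ[c>=4](T) − π[v,c](ρ[c/f](ρ[v/w](S)))))) → 3

== RESULT ==
v
p
r
t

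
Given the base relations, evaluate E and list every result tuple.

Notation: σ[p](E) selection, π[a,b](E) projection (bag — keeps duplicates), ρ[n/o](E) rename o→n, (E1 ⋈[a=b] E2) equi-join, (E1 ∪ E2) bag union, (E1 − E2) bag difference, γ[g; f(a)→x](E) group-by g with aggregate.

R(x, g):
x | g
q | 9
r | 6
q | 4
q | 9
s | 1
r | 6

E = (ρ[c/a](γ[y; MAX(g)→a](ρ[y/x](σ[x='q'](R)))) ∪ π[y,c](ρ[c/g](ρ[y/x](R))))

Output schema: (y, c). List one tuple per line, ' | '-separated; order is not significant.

Subexpression sizes:
  R → 6
  σ[x='q'](R) → 3
  ρ[y/x](σ[x='q'](R)) → 3
  γ[y; MAX(g)→a](ρ[y/x](σ[x='q'](R))) → 1
  ρ[c/a](γ[y; MAX(g)→a](ρ[y/x](σ[x='q'](R)))) → 1
  R → 6
  ρ[y/x](R) → 6
  ρ[c/g](ρ[y/x](R)) → 6
  π[y,c](ρ[c/g](ρ[y/x](R))) → 6
  (ρ[c/a](γ[y; MAX(g)→a](ρ[y/x](σ[x='q'](R)))) ∪ π[y,c](ρ[c/g](ρ[y/x](R)))) → 7

== RESULT ==
y | c
q | 4
q | 9
q | 9
q | 9
r | 6
r | 6
s | 1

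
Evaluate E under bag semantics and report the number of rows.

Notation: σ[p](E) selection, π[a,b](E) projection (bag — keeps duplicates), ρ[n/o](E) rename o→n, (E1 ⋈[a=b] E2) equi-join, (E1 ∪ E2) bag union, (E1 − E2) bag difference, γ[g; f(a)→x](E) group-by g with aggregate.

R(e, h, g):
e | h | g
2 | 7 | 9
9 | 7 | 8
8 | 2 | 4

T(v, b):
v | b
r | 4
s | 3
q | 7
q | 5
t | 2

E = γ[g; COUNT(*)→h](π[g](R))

Stepwise |·|:
  R → 3
  π[g](R) → 3
  γ[g; COUNT(*)→h](π[g](R)) → 3

|E| = 3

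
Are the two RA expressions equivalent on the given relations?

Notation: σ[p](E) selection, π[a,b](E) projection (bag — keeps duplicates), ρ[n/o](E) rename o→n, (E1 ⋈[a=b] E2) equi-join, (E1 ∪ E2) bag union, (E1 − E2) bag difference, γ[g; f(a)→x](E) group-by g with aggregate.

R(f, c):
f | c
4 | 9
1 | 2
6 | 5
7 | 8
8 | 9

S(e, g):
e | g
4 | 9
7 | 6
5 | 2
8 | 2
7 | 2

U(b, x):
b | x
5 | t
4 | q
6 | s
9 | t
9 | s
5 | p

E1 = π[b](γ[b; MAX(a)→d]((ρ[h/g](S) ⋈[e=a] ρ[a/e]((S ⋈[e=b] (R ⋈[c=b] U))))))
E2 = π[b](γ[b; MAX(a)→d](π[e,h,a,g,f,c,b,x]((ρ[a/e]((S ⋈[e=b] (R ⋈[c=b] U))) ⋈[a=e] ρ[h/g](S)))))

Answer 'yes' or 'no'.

E1 stepwise |·|:
  S → 5
  ρ[h/g](S) → 5
  S → 5
  R → 5
  U → 6
  (R ⋈[c=b] U) → 6
  (S ⋈[e=b] (R ⋈[c=b] U)) → 2
  ρ[a/e]((S ⋈[e=b] (R ⋈[c=b] U))) → 2
  (ρ[h/g](S) ⋈[e=a] ρ[a/e]((S ⋈[e=b] (R ⋈[c=b] U)))) → 2
  γ[b; MAX(a)→d]((ρ[h/g](S) ⋈[e=a] ρ[a/e]((S ⋈[e=b] (R ⋈[c=b] U))))) → 1
  π[b](γ[b; MAX(a)→d]((ρ[h/g](S) ⋈[e=a] ρ[a/e]((S ⋈[e=b] (R ⋈[c=b] U)))))) → 1
E2 stepwise |·|:
  S → 5
  R → 5
  U → 6
  (R ⋈[c=b] U) → 6
  (S ⋈[e=b] (R ⋈[c=b] U)) → 2
  ρ[a/e]((S ⋈[e=b] (R ⋈[c=b] U))) → 2
  S → 5
  ρ[h/g](S) → 5
  (ρ[a/e]((S ⋈[e=b] (R ⋈[c=b] U))) ⋈[a=e] ρ[h/g](S)) → 2
  π[e,h,a,g,f,c,b,x]((ρ[a/e]((S ⋈[e=b] (R ⋈[c=b] U))) ⋈[a=e] ρ[h/g](S))) → 2
  γ[b; MAX(a)→d](π[e,h,a,g,f,c,b,x]((ρ[a/e]((S ⋈[e=b] (R ⋈[c=b] U))) ⋈[a=e] ρ[h/g](S)))) → 1
  π[b](γ[b; MAX(a)→d](π[e,h,a,g,f,c,b,x]((ρ[a/e]((S ⋈[e=b] (R ⋈[c=b] U))) ⋈[a=e] ρ[h/g](S))))) → 1

E1 and E2 produce the same multiset:
b
5

yes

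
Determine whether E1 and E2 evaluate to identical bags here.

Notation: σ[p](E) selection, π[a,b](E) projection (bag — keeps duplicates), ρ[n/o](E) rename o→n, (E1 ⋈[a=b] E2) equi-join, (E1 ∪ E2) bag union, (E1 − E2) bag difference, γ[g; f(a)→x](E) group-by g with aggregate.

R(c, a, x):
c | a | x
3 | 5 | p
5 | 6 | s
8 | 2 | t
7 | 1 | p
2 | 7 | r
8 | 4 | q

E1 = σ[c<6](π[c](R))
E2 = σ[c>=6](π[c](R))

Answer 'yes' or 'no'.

E1 subexpression sizes:
  R → 6
  π[c](R) → 6
  σ[c<6](π[c](R)) → 3
E2 subexpression sizes:
  R → 6
  π[c](R) → 6
  σ[c>=6](π[c](R)) → 3

E1 result:
c
2
3
5
E2 result:
c
7
8
8
Witness: (7,) appears 0× in E1 but 1× in E2.

no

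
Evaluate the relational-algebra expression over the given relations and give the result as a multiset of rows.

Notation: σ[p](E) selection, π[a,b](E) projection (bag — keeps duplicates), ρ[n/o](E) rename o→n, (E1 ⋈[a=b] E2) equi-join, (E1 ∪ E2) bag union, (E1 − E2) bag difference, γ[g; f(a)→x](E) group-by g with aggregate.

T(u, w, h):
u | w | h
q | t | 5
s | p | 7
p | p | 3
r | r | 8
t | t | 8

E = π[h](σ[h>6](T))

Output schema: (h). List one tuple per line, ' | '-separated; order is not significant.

Per-node cardinality:
  T → 5
  σ[h>6](T) → 3
  π[h](σ[h>6](T)) → 3

== RESULT ==
h
7
8
8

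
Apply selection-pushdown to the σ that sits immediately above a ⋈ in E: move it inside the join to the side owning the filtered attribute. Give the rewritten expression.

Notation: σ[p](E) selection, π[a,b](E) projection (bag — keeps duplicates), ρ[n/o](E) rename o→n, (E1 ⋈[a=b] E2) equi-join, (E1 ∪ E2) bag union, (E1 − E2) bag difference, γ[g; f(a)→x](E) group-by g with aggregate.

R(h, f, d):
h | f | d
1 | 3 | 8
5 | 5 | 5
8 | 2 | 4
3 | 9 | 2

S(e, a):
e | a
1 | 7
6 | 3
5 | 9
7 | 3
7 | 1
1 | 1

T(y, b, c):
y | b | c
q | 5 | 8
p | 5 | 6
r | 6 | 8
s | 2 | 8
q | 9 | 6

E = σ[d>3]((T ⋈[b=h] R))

σ filters on d, owned by the right side.
E' = (T ⋈[b=h] σ[d>3](R))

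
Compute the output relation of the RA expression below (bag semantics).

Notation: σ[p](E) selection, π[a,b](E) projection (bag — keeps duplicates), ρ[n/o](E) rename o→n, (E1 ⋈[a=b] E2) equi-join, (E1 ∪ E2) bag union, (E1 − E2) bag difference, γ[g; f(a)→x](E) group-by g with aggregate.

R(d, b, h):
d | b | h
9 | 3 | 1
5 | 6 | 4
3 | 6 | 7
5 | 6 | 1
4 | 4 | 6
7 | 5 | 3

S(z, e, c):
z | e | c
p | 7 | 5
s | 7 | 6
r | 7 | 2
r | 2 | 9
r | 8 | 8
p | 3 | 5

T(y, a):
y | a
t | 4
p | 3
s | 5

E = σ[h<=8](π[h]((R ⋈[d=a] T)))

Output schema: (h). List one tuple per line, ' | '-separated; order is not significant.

Stepwise |·|:
  R → 6
  T → 3
  (R ⋈[d=a] T) → 4
  π[h]((R ⋈[d=a] T)) → 4
  σ[h<=8](π[h]((R ⋈[d=a] T))) → 4

== RESULT ==
h
1
4
6
7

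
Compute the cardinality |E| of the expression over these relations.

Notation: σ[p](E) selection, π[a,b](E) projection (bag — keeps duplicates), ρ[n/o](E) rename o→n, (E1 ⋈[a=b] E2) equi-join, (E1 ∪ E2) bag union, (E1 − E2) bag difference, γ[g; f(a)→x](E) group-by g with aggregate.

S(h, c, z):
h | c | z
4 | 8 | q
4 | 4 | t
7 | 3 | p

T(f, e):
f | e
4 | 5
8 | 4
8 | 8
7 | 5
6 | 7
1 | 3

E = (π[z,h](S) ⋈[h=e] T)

Subexpression sizes:
  S → 3
  π[z,h](S) → 3
  T → 6
  (π[z,h](S) ⋈[h=e] T) → 3

|E| = 3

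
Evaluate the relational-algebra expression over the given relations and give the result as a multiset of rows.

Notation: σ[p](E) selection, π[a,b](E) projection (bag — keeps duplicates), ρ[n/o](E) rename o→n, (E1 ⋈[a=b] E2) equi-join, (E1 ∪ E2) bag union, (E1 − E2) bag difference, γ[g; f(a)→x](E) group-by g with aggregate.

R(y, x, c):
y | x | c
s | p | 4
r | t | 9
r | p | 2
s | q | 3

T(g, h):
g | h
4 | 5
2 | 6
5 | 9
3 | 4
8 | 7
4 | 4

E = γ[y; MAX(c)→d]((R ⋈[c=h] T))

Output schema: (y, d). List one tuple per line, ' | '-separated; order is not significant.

Row counts bottom-up:
  R → 4
  T → 6
  (R ⋈[c=h] T) → 3
  γ[y; MAX(c)→d]((R ⋈[c=h] T)) → 2

== RESULT ==
y | d
r | 9
s | 4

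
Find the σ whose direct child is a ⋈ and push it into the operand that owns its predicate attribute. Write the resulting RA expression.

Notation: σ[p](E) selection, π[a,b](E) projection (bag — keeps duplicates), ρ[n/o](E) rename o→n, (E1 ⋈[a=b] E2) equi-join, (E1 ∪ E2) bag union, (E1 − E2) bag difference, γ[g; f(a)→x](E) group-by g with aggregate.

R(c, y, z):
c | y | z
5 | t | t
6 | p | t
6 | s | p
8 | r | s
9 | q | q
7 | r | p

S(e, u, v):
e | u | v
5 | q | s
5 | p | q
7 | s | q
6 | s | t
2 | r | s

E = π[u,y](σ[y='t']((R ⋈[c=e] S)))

σ filters on y, owned by the left side.
E' = π[u,y]((σ[y='t'](R) ⋈[c=e] S))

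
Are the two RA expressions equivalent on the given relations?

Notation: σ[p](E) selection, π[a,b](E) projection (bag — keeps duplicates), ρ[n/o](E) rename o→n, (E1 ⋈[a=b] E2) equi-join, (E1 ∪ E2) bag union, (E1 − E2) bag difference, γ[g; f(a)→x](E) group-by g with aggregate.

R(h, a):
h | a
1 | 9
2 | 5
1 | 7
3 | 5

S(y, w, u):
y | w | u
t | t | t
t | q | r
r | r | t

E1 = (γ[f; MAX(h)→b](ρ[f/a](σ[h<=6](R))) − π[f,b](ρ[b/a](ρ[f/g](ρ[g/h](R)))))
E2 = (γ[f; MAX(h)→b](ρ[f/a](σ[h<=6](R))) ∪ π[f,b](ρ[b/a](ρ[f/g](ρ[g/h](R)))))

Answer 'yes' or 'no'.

E1 subexpression sizes:
  R → 4
  σ[h<=6](R) → 4
  ρ[f/a](σ[h<=6](R)) → 4
  γ[f; MAX(h)→b](ρ[f/a](σ[h<=6](R))) → 3
  R → 4
  ρ[g/h](R) → 4
  ρ[f/g](ρ[g/h](R)) → 4
  ρ[b/a](ρ[f/g](ρ[g/h](R))) → 4
  π[f,b](ρ[b/a](ρ[f/g](ρ[g/h](R)))) → 4
  (γ[f; MAX(h)→b](ρ[f/a](σ[h<=6](R))) − π[f,b](ρ[b/a](ρ[f/g](ρ[g/h](R))))) → 3
E2 subexpression sizes:
  R → 4
  σ[h<=6](R) → 4
  ρ[f/a](σ[h<=6](R)) → 4
  γ[f; MAX(h)→b](ρ[f/a](σ[h<=6](R))) → 3
  R → 4
  ρ[g/h](R) → 4
  ρ[f/g](ρ[g/h](R)) → 4
  ρ[b/a](ρ[f/g](ρ[g/h](R))) → 4
  π[f,b](ρ[b/a](ρ[f/g](ρ[g/h](R)))) → 4
  (γ[f; MAX(h)→b](ρ[f/a](σ[h<=6](R))) ∪ π[f,b](ρ[b/a](ρ[f/g](ρ[g/h](R))))) → 7

E1 result:
f | b
5 | 3
7 | 1
9 | 1
E2 result:
f | b
1 | 7
1 | 9
2 | 5
3 | 5
5 | 3
7 | 1
9 | 1
Witness: (1, 7) appears 0× in E1 but 1× in E2.

no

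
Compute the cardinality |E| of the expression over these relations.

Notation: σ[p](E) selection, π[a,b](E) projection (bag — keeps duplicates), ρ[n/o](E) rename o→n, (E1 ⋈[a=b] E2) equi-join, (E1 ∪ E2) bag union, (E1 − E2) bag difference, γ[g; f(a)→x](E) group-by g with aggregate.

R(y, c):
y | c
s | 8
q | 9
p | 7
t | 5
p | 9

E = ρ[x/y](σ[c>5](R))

Stepwise |·|:
  R → 5
  σ[c>5](R) → 4
  ρ[x/y](σ[c>5](R)) → 4

|E| = 4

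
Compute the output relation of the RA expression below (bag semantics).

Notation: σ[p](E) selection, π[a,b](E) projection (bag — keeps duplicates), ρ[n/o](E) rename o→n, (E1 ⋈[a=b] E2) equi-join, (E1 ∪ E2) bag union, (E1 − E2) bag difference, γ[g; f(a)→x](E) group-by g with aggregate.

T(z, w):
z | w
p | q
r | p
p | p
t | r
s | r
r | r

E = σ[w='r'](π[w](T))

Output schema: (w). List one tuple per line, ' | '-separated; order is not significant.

Row counts bottom-up:
  T → 6
  π[w](T) → 6
  σ[w='r'](π[w](T)) → 3

== RESULT ==
w
r
r
r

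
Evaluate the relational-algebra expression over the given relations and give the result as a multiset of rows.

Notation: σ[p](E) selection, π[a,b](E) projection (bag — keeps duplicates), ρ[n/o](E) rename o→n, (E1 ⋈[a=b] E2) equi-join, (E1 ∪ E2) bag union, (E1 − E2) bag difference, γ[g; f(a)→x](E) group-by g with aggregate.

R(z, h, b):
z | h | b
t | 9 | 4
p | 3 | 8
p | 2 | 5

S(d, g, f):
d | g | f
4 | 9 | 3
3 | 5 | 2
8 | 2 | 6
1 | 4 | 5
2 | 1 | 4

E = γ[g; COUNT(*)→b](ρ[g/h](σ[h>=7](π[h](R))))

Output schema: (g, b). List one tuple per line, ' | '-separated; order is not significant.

Per-node cardinality:
  R → 3
  π[h](R) → 3
  σ[h>=7](π[h](R)) → 1
  ρ[g/h](σ[h>=7](π[h](R))) → 1
  γ[g; COUNT(*)→b](ρ[g/h](σ[h>=7](π[h](R)))) → 1

== RESULT ==
g | b
9 | 1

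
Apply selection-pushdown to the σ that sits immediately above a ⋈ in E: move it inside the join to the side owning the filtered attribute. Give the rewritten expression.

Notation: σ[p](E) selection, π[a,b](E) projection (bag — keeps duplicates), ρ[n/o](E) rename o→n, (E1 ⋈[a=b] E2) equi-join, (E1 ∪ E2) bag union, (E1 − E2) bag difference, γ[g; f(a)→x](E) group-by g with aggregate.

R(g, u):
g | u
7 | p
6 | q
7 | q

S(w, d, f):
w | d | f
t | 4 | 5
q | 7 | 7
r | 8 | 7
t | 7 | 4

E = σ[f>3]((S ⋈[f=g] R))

σ filters on f, owned by the left side.
E' = (σ[f>3](S) ⋈[f=g] R)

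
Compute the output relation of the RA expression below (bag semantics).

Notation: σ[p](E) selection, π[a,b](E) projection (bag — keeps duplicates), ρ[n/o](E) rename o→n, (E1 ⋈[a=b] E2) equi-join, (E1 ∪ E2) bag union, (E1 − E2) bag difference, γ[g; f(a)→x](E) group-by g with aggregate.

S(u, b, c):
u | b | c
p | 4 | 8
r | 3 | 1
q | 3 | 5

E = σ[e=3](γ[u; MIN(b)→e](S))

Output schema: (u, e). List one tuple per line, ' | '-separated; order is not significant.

Subexpression sizes:
  S → 3
  γ[u; MIN(b)→e](S) → 3
  σ[e=3](γ[u; MIN(b)→e](S)) → 2

== RESULT ==
u | e
q | 3
r | 3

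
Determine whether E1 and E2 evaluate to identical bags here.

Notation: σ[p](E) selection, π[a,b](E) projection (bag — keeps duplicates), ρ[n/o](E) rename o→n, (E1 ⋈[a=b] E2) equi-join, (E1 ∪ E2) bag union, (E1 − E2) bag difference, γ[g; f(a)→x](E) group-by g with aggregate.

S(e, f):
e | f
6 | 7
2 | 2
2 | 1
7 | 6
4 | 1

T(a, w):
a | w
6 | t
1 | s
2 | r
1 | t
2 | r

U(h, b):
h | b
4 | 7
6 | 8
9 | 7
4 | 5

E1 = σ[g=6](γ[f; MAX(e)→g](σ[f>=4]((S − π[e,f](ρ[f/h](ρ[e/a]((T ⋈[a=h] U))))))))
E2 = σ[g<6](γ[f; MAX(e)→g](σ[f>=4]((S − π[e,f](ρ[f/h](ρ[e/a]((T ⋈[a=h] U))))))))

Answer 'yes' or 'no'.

E1 per-node cardinality:
  S → 5
  T → 5
  U → 4
  (T ⋈[a=h] U) → 1
  ρ[e/a]((T ⋈[a=h] U)) → 1
  ρ[f/h](ρ[e/a]((T ⋈[a=h] U))) → 1
  π[e,f](ρ[f/h](ρ[e/a]((T ⋈[a=h] U)))) → 1
  (S − π[e,f](ρ[f/h](ρ[e/a]((T ⋈[a=h] U))))) → 5
  σ[f>=4]((S − π[e,f](ρ[f/h](ρ[e/a]((T ⋈[a=h] U)))))) → 2
  γ[f; MAX(e)→g](σ[f>=4]((S − π[e,f](ρ[f/h](ρ[e/a]((T ⋈[a=h] U))))))) → 2
  σ[g=6](γ[f; MAX(e)→g](σ[f>=4]((S − π[e,f](ρ[f/h](ρ[e/a]((T ⋈[a=h] U)))))))) → 1
E2 per-node cardinality:
  S → 5
  T → 5
  U → 4
  (T ⋈[a=h] U) → 1
  ρ[e/a]((T ⋈[a=h] U)) → 1
  ρ[f/h](ρ[e/a]((T ⋈[a=h] U))) → 1
  π[e,f](ρ[f/h](ρ[e/a]((T ⋈[a=h] U)))) → 1
  (S − π[e,f](ρ[f/h](ρ[e/a]((T ⋈[a=h] U))))) → 5
  σ[f>=4]((S − π[e,f](ρ[f/h](ρ[e/a]((T ⋈[a=h] U)))))) → 2
  γ[f; MAX(e)→g](σ[f>=4]((S − π[e,f](ρ[f/h](ρ[e/a]((T ⋈[a=h] U))))))) → 2
  σ[g<6](γ[f; MAX(e)→g](σ[f>=4]((S − π[e,f](ρ[f/h](ρ[e/a]((T ⋈[a=h] U)))))))) → 0

E1 result:
f | g
7 | 6
E2 result:
f | g
(0 rows)
Witness: (7, 6) appears 1× in E1 but 0× in E2.

no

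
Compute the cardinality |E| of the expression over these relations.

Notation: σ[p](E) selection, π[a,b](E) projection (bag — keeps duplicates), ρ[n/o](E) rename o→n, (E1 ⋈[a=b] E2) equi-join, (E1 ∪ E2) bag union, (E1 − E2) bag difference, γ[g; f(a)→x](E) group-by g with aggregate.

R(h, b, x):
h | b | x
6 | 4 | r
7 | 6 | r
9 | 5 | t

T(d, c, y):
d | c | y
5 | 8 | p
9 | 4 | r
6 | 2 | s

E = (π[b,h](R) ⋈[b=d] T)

Stepwise |·|:
  R → 3
  π[b,h](R) → 3
  T → 3
  (π[b,h](R) ⋈[b=d] T) → 2

|E| = 2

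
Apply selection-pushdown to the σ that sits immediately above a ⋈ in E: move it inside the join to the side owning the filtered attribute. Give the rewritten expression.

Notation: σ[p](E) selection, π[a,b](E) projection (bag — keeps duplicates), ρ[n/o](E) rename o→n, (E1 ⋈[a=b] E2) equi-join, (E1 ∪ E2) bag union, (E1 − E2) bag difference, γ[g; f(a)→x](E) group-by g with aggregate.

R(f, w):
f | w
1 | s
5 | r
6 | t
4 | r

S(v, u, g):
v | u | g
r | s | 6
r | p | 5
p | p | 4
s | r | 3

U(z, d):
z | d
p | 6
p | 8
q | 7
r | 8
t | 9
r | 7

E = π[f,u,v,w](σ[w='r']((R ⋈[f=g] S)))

σ filters on w, owned by the left side.
E' = π[f,u,v,w]((σ[w='r'](R) ⋈[f=g] S))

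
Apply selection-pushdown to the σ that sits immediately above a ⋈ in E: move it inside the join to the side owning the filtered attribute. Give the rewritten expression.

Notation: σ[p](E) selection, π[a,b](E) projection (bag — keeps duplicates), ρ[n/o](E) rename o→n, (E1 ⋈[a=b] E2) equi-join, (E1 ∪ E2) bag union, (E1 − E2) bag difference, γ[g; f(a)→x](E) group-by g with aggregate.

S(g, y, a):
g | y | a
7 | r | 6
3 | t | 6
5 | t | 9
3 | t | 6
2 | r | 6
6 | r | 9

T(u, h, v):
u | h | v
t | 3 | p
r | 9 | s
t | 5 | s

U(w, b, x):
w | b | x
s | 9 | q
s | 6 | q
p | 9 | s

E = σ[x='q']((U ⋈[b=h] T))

σ filters on x, owned by the left side.
E' = (σ[x='q'](U) ⋈[b=h] T)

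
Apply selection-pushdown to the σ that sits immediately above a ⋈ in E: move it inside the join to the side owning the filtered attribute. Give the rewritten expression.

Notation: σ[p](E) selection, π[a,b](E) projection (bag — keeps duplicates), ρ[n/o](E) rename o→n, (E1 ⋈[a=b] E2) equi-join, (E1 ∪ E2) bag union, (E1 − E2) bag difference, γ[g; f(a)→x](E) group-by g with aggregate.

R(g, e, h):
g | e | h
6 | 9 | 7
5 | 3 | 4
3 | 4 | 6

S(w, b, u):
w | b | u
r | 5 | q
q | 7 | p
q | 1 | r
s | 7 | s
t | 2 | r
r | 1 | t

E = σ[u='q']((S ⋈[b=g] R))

σ filters on u, owned by the left side.
E' = (σ[u='q'](S) ⋈[b=g] R)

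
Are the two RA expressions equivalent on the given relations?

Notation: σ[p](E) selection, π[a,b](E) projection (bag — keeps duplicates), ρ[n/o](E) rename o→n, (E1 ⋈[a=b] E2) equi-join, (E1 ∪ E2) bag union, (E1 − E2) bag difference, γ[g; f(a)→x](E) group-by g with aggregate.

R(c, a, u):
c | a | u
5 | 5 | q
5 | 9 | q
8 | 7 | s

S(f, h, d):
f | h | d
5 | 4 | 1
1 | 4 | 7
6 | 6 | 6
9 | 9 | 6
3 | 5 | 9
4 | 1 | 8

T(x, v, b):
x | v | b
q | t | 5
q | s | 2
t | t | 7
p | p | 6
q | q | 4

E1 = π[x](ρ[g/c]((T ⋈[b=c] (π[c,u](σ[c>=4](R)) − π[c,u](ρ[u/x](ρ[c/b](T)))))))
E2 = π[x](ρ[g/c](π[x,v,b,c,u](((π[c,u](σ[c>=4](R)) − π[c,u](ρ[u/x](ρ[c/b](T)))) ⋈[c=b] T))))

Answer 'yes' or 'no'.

E1 stepwise |·|:
  T → 5
  R → 3
  σ[c>=4](R) → 3
  π[c,u](σ[c>=4](R)) → 3
  T → 5
  ρ[c/b](T) → 5
  ρ[u/x](ρ[c/b](T)) → 5
  π[c,u](ρ[u/x](ρ[c/b](T))) → 5
  (π[c,u](σ[c>=4](R)) − π[c,u](ρ[u/x](ρ[c/b](T)))) → 2
  (T ⋈[b=c] (π[c,u](σ[c>=4](R)) − π[c,u](ρ[u/x](ρ[c/b](T))))) → 1
  ρ[g/c]((T ⋈[b=c] (π[c,u](σ[c>=4](R)) − π[c,u](ρ[u/x](ρ[c/b](T)))))) → 1
  π[x](ρ[g/c]((T ⋈[b=c] (π[c,u](σ[c>=4](R)) − π[c,u](ρ[u/x](ρ[c/b](T))))))) → 1
E2 stepwise |·|:
  R → 3
  σ[c>=4](R) → 3
  π[c,u](σ[c>=4](R)) → 3
  T → 5
  ρ[c/b](T) → 5
  ρ[u/x](ρ[c/b](T)) → 5
  π[c,u](ρ[u/x](ρ[c/b](T))) → 5
  (π[c,u](σ[c>=4](R)) − π[c,u](ρ[u/x](ρ[c/b](T)))) → 2
  T → 5
  ((π[c,u](σ[c>=4](R)) − π[c,u](ρ[u/x](ρ[c/b](T)))) ⋈[c=b] T) → 1
  π[x,v,b,c,u](((π[c,u](σ[c>=4](R)) − π[c,u](ρ[u/x](ρ[c/b](T)))) ⋈[c=b] T)) → 1
  ρ[g/c](π[x,v,b,c,u](((π[c,u](σ[c>=4](R)) − π[c,u](ρ[u/x](ρ[c/b](T)))) ⋈[c=b] T))) → 1
  π[x](ρ[g/c](π[x,v,b,c,u](((π[c,u](σ[c>=4](R)) − π[c,u](ρ[u/x](ρ[c/b](T)))) ⋈[c=b] T)))) → 1

E1 and E2 produce the same multiset:
x
q

yes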